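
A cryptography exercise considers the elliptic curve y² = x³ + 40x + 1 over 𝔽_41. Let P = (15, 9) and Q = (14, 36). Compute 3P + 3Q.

(21, 4)

First 3P:
Repeated addition: build up to 3P.
2P: tangent at (15, 9): λ = (3·15² + 40)/(2·9) ≡ 18/18. 18⁻¹ ≡ 16 (mod 41) since 18·16 = 288 ≡ 1, so λ ≡ 18·16 ≡ 1.
  x = λ² - 15 - 15 = 1 - 30 ≡ 12; y = λ·(15 - 12) - 9 ≡ 35. → (12, 35)
3P: (12, 35) + (15, 9). λ = (9 - 35)/(15 - 12) ≡ 15/3 mod 41. 3⁻¹ ≡ 14 (mod 41) since 3·14 = 42 ≡ 1, so λ ≡ 5.
  x = λ² - 12 - 15 = 25 - 27 ≡ 39; y = λ·(12 - 39) - 35 ≡ 35. → (39, 35)
3P = (39, 35).
Next 3Q:
Repeated addition: build up to 3Q.
2Q: tangent at (14, 36): λ = (3·14² + 40)/(2·36) ≡ 13/31. 31⁻¹ ≡ 4 (mod 41), so λ ≡ 13·4 ≡ 11.
  x = λ² - 14 - 14 = 121 - 28 ≡ 11; y = λ·(14 - 11) - 36 ≡ 38. → (11, 38)
3Q: (11, 38) + (14, 36). λ = (36 - 38)/(14 - 11) ≡ 39/3 mod 41. 3⁻¹ ≡ 14 (mod 41) since 3·14 = 42 ≡ 1, so λ ≡ 13.
  x = λ² - 11 - 14 = 169 - 25 ≡ 21; y = λ·(11 - 21) - 38 ≡ 37. → (21, 37)
3Q = (21, 37).
Finally 3P + 3Q:
(39, 35) + (21, 37). λ = (37 - 35)/(21 - 39) ≡ 2/23 mod 41. 23⁻¹ ≡ 25 (mod 41), so λ ≡ 9.
  x = λ² - 39 - 21 = 81 - 60 ≡ 21; y = λ·(39 - 21) - 35 ≡ 4. → (21, 4)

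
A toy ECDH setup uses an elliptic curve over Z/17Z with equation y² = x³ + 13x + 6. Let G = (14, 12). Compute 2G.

tangent at (14, 12): λ = (3·14² + 13)/(2·12) ≡ 6/7. 7⁻¹ ≡ 5 (mod 17), so λ ≡ 6·5 ≡ 13.
  x = λ² - 14 - 14 = 169 - 28 ≡ 5; y = λ·(14 - 5) - 12 ≡ 3. → (5, 3)

(5, 3)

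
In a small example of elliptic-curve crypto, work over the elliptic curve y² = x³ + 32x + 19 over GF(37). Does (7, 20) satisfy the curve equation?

y² = 20² ≡ 30; x³ + 32x + 19 = 586 ≡ 31 (mod 37). 30 ≠ 31.

no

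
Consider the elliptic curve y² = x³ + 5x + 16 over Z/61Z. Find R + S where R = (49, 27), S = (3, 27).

(9, 34)

(49, 27) + (3, 27). λ = (27 - 27)/(3 - 49) ≡ 0/15 mod 61. 15⁻¹ ≡ 57 (mod 61), so λ ≡ 0.
  x = λ² - 49 - 3 = 0 - 52 ≡ 9; y = λ·(49 - 9) - 27 ≡ 34. → (9, 34)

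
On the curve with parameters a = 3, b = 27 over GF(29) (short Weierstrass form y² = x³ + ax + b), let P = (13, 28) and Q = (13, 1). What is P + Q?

O

The two points share x = 13 and their y-coordinates satisfy 28 + 1 ≡ 0 (mod 29), so they are inverses. Their sum is O.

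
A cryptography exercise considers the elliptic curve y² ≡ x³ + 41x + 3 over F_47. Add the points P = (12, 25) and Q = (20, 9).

(12, 25) + (20, 9). λ = (9 - 25)/(20 - 12) ≡ 31/8 mod 47. 8⁻¹ ≡ 6 (mod 47), so λ ≡ 45.
  x = λ² - 12 - 20 = 2025 - 32 ≡ 19; y = λ·(12 - 19) - 25 ≡ 36. → (19, 36)

(19, 36)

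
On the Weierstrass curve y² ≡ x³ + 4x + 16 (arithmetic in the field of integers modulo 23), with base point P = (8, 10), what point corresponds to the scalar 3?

(17, 12)

Repeated addition: build up to 3P.
2P: tangent at (8, 10): λ = (3·8² + 4)/(2·10) ≡ 12/20. 20⁻¹ ≡ 15 (mod 23), so λ ≡ 12·15 ≡ 19.
  x = λ² - 8 - 8 = 361 - 16 ≡ 0; y = λ·(8 - 0) - 10 ≡ 4. → (0, 4)
3P: (0, 4) + (8, 10). λ = (10 - 4)/(8 - 0) ≡ 6/8 mod 23. 8⁻¹ ≡ 3 (mod 23) since 8·3 = 24 ≡ 1, so λ ≡ 18.
  x = λ² - 0 - 8 = 324 - 8 ≡ 17; y = λ·(0 - 17) - 4 ≡ 12. → (17, 12)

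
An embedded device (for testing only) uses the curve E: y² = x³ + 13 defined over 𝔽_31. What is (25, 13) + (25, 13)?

tangent at (25, 13): λ = (3·25² + 0)/(2·13) ≡ 15/26. 26⁻¹ ≡ 6 (mod 31), so λ ≡ 15·6 ≡ 28.
  x = λ² - 25 - 25 = 784 - 50 ≡ 21; y = λ·(25 - 21) - 13 ≡ 6. → (21, 6)

(21, 6)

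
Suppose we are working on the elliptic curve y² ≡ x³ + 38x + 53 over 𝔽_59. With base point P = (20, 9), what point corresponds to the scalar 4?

(14, 5)

Repeated addition: build up to 4P.
2P: tangent at (20, 9): λ = (3·20² + 38)/(2·9) ≡ 58/18. 18⁻¹ ≡ 23 (mod 59), so λ ≡ 58·23 ≡ 36.
  x = λ² - 20 - 20 = 1296 - 40 ≡ 17; y = λ·(20 - 17) - 9 ≡ 40. → (17, 40)
3P: (17, 40) + (20, 9). λ = (9 - 40)/(20 - 17) ≡ 28/3 mod 59. 3⁻¹ ≡ 20 (mod 59), so λ ≡ 29.
  x = λ² - 17 - 20 = 841 - 37 ≡ 37; y = λ·(17 - 37) - 40 ≡ 29. → (37, 29)
4P: (37, 29) + (20, 9). λ = (9 - 29)/(20 - 37) ≡ 39/42 mod 59. 42⁻¹ ≡ 52 (mod 59) since 42·52 = 2184 ≡ 1, so λ ≡ 22.
  x = λ² - 37 - 20 = 484 - 57 ≡ 14; y = λ·(37 - 14) - 29 ≡ 5. → (14, 5)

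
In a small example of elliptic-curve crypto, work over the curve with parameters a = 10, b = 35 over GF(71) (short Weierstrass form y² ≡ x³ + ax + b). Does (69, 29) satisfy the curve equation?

y² = 29² ≡ 60; x³ + 10x + 35 = 329234 ≡ 7 (mod 71). 60 ≠ 7.

no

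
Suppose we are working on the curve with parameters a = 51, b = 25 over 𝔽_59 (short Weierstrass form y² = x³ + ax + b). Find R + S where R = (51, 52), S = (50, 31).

(45, 15)

(51, 52) + (50, 31). λ = (31 - 52)/(50 - 51) ≡ 38/58 mod 59. 58⁻¹ ≡ 58 (mod 59), so λ ≡ 21.
  x = λ² - 51 - 50 = 441 - 101 ≡ 45; y = λ·(51 - 45) - 52 ≡ 15. → (45, 15)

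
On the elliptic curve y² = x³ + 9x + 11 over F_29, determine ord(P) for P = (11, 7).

2P: tangent at (11, 7): λ = (3·11² + 9)/(2·7) ≡ 24/14. 14⁻¹ ≡ 27 (mod 29), so λ ≡ 24·27 ≡ 10.
  x = λ² - 11 - 11 = 100 - 22 ≡ 20; y = λ·(11 - 20) - 7 ≡ 19. → (20, 19)
3P: (20, 19) + (11, 7). λ = (7 - 19)/(11 - 20) ≡ 17/20 mod 29. 20⁻¹ ≡ 16 (mod 29), so λ ≡ 11.
  x = λ² - 20 - 11 = 121 - 31 ≡ 3; y = λ·(20 - 3) - 19 ≡ 23. → (3, 23)
4P: (3, 23) + (11, 7). λ = (7 - 23)/(11 - 3) ≡ 13/8 mod 29. 8⁻¹ ≡ 11 (mod 29), so λ ≡ 27.
  x = λ² - 3 - 11 = 729 - 14 ≡ 19; y = λ·(3 - 19) - 23 ≡ 9. → (19, 9)
5P: (19, 9) + (11, 7). λ = (7 - 9)/(11 - 19) ≡ 27/21 mod 29. 21⁻¹ ≡ 18 (mod 29) since 21·18 = 378 ≡ 1, so λ ≡ 22.
  x = λ² - 19 - 11 = 484 - 30 ≡ 19; y = λ·(19 - 19) - 9 ≡ 20. → (19, 20)
6P: (19, 20) + (11, 7). λ = (7 - 20)/(11 - 19) ≡ 16/21 mod 29. 21⁻¹ ≡ 18 (mod 29) since 21·18 = 378 ≡ 1, so λ ≡ 27.
  x = λ² - 19 - 11 = 729 - 30 ≡ 3; y = λ·(19 - 3) - 20 ≡ 6. → (3, 6)
7P: (3, 6) + (11, 7). λ = (7 - 6)/(11 - 3) ≡ 1/8 mod 29. 8⁻¹ ≡ 11 (mod 29) since 8·11 = 88 ≡ 1, so λ ≡ 11.
  x = λ² - 3 - 11 = 121 - 14 ≡ 20; y = λ·(3 - 20) - 6 ≡ 10. → (20, 10)
8P: (20, 10) + (11, 7). λ = (7 - 10)/(11 - 20) ≡ 26/20 mod 29. 20⁻¹ ≡ 16 (mod 29) since 20·16 = 320 ≡ 1, so λ ≡ 10.
  x = λ² - 20 - 11 = 100 - 31 ≡ 11; y = λ·(20 - 11) - 10 ≡ 22. → (11, 22)
9P: (11, 22) + (11, 7): same x and y₁ ≡ -y₂, so the sum is ∞.
9P = ∞, so the order is 9.

9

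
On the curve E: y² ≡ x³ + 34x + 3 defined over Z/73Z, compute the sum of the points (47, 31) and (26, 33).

(47, 31) + (26, 33). λ = (33 - 31)/(26 - 47) ≡ 2/52 mod 73. 52⁻¹ ≡ 66 (mod 73), so λ ≡ 59.
  x = λ² - 47 - 26 = 3481 - 73 ≡ 50; y = λ·(47 - 50) - 31 ≡ 11. → (50, 11)

(50, 11)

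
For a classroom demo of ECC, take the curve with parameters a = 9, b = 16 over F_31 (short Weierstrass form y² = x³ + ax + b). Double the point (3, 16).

(19, 28)

tangent at (3, 16): λ = (3·3² + 9)/(2·16) ≡ 5/1. 1⁻¹ ≡ 1 (mod 31), so λ ≡ 5·1 ≡ 5.
  x = λ² - 3 - 3 = 25 - 6 ≡ 19; y = λ·(3 - 19) - 16 ≡ 28. → (19, 28)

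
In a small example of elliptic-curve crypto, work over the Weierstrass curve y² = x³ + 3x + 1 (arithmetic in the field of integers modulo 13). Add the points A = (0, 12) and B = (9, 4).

(8, 11)

(0, 12) + (9, 4). λ = (4 - 12)/(9 - 0) ≡ 5/9 mod 13. 9⁻¹ ≡ 3 (mod 13), so λ ≡ 2.
  x = λ² - 0 - 9 = 4 - 9 ≡ 8; y = λ·(0 - 8) - 12 ≡ 11. → (8, 11)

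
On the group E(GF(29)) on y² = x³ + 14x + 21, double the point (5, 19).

(28, 21)

tangent at (5, 19): λ = (3·5² + 14)/(2·19) ≡ 2/9. 9⁻¹ ≡ 13 (mod 29), so λ ≡ 2·13 ≡ 26.
  x = λ² - 5 - 5 = 676 - 10 ≡ 28; y = λ·(5 - 28) - 19 ≡ 21. → (28, 21)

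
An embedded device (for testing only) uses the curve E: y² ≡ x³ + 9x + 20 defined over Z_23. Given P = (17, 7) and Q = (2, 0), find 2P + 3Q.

(7, 9)

First 2P:
Repeated addition: build up to 2P.
2P: tangent at (17, 7): λ = (3·17² + 9)/(2·7) ≡ 2/14. 14⁻¹ ≡ 5 (mod 23), so λ ≡ 2·5 ≡ 10.
  x = λ² - 17 - 17 = 100 - 34 ≡ 20; y = λ·(17 - 20) - 7 ≡ 9. → (20, 9)
2P = (20, 9).
Next 3Q:
Repeated addition: build up to 3Q.
2Q: (2, 0) + (2, 0): same x and y₁ ≡ -y₂, so the sum is the point at infinity.
3Q: the point at infinity + (2, 0) = (2, 0) (identity).
3Q = (2, 0).
Finally 2P + 3Q:
(20, 9) + (2, 0). λ = (0 - 9)/(2 - 20) ≡ 14/5 mod 23. 5⁻¹ ≡ 14 (mod 23) since 5·14 = 70 ≡ 1, so λ ≡ 12.
  x = λ² - 20 - 2 = 144 - 22 ≡ 7; y = λ·(20 - 7) - 9 ≡ 9. → (7, 9)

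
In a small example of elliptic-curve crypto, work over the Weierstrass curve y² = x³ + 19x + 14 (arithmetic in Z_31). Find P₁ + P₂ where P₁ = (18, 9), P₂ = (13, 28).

(7, 5)

(18, 9) + (13, 28). λ = (28 - 9)/(13 - 18) ≡ 19/26 mod 31. 26⁻¹ ≡ 6 (mod 31), so λ ≡ 21.
  x = λ² - 18 - 13 = 441 - 31 ≡ 7; y = λ·(18 - 7) - 9 ≡ 5. → (7, 5)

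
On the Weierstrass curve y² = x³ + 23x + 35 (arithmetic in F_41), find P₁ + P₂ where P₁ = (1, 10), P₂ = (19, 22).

(1, 10) + (19, 22). λ = (22 - 10)/(19 - 1) ≡ 12/18 mod 41. 18⁻¹ ≡ 16 (mod 41), so λ ≡ 28.
  x = λ² - 1 - 19 = 784 - 20 ≡ 26; y = λ·(1 - 26) - 10 ≡ 28. → (26, 28)

(26, 28)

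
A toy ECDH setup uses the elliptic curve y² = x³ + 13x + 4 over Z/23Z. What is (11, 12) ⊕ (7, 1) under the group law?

(11, 12) + (7, 1). λ = (1 - 12)/(7 - 11) ≡ 12/19 mod 23. 19⁻¹ ≡ 17 (mod 23) since 19·17 = 323 ≡ 1, so λ ≡ 20.
  x = λ² - 11 - 7 = 400 - 18 ≡ 14; y = λ·(11 - 14) - 12 ≡ 20. → (14, 20)

(14, 20)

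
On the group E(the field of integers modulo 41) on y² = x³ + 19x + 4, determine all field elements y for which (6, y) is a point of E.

none

x³ + 19x + 4 = 334 ≡ 6 (mod 41).
6 is a non-residue mod 41; no y exists.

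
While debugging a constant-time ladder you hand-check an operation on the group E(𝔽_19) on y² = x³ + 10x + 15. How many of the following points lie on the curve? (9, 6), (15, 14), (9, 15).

(9, 6): 6² ≡ 17, rhs ≡ 17 → on.
(15, 14): 14² ≡ 6, rhs ≡ 6 → on.
(9, 15): 15² ≡ 16, rhs ≡ 17 → off.

2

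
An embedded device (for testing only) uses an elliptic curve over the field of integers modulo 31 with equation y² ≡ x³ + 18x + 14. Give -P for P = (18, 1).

(18, 30)

-(18, 1) = (18, -1 mod 31) = (18, 30).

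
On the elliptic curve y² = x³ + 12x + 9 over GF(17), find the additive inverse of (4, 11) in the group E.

(4, 6)

-(4, 11) = (4, -11 mod 17) = (4, 6).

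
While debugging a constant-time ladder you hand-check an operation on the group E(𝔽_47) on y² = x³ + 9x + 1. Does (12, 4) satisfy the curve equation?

y² = 4² ≡ 16; x³ + 9x + 1 = 1837 ≡ 4 (mod 47). 16 ≠ 4.

no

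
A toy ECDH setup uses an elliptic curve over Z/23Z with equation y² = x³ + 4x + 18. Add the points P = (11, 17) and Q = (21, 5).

(9, 22)

(11, 17) + (21, 5). λ = (5 - 17)/(21 - 11) ≡ 11/10 mod 23. 10⁻¹ ≡ 7 (mod 23) since 10·7 = 70 ≡ 1, so λ ≡ 8.
  x = λ² - 11 - 21 = 64 - 32 ≡ 9; y = λ·(11 - 9) - 17 ≡ 22. → (9, 22)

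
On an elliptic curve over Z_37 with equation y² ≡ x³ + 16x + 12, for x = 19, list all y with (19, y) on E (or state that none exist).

16, 21

x³ + 16x + 12 = 7175 ≡ 34 (mod 37).
Square roots of 34 mod 37: 16 and 21 (since 16² = 256 ≡ 34).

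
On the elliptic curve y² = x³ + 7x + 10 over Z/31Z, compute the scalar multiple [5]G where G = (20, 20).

(0, 14)

Double-and-add on 5 = (101)₂. Start with G = (20, 20) for the leading 1-bit.
double: tangent at (20, 20): λ = (3·20² + 7)/(2·20) ≡ 29/9. 9⁻¹ ≡ 7 (mod 31), so λ ≡ 29·7 ≡ 17.
  x = λ² - 20 - 20 = 289 - 40 ≡ 1; y = λ·(20 - 1) - 20 ≡ 24. → (1, 24)
double: tangent at (1, 24): λ = (3·1² + 7)/(2·24) ≡ 10/17. 17⁻¹ ≡ 11 (mod 31) since 17·11 = 187 ≡ 1, so λ ≡ 10·11 ≡ 17.
  x = λ² - 1 - 1 = 289 - 2 ≡ 8; y = λ·(1 - 8) - 24 ≡ 12. → (8, 12)
add G: (8, 12) + (20, 20). λ = (20 - 12)/(20 - 8) ≡ 8/12 mod 31. 12⁻¹ ≡ 13 (mod 31) since 12·13 = 156 ≡ 1, so λ ≡ 11.
  x = λ² - 8 - 20 = 121 - 28 ≡ 0; y = λ·(8 - 0) - 12 ≡ 14. → (0, 14)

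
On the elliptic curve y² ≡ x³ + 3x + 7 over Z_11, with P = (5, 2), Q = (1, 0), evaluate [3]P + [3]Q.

(9, 2)

First 3P:
Repeated addition: build up to 3P.
2P: tangent at (5, 2): λ = (3·5² + 3)/(2·2) ≡ 1/4. 4⁻¹ ≡ 3 (mod 11) since 4·3 = 12 ≡ 1, so λ ≡ 1·3 ≡ 3.
  x = λ² - 5 - 5 = 9 - 10 ≡ 10; y = λ·(5 - 10) - 2 ≡ 5. → (10, 5)
3P: (10, 5) + (5, 2). λ = (2 - 5)/(5 - 10) ≡ 8/6 mod 11. 6⁻¹ ≡ 2 (mod 11), so λ ≡ 5.
  x = λ² - 10 - 5 = 25 - 15 ≡ 10; y = λ·(10 - 10) - 5 ≡ 6. → (10, 6)
3P = (10, 6).
Next 3Q:
Repeated addition: build up to 3Q.
2Q: (1, 0) + (1, 0): same x and y₁ ≡ -y₂, so the sum is O.
3Q: O + (1, 0) = (1, 0) (identity).
3Q = (1, 0).
Finally 3P + 3Q:
(10, 6) + (1, 0). λ = (0 - 6)/(1 - 10) ≡ 5/2 mod 11. 2⁻¹ ≡ 6 (mod 11), so λ ≡ 8.
  x = λ² - 10 - 1 = 64 - 11 ≡ 9; y = λ·(10 - 9) - 6 ≡ 2. → (9, 2)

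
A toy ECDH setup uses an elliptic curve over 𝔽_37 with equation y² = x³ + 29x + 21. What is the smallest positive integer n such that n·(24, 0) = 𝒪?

2P: (24, 0) + (24, 0): same x and y₁ ≡ -y₂, so the sum is 𝒪.
2P = 𝒪, so the order is 2.

2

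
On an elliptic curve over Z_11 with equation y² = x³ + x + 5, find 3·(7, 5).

Write Q = (7, 5).
Repeated addition: build up to 3Q.
2Q: tangent at (7, 5): λ = (3·7² + 1)/(2·5) ≡ 5/10. 10⁻¹ ≡ 10 (mod 11), so λ ≡ 5·10 ≡ 6.
  x = λ² - 7 - 7 = 36 - 14 ≡ 0; y = λ·(7 - 0) - 5 ≡ 4. → (0, 4)
3Q: (0, 4) + (7, 5). λ = (5 - 4)/(7 - 0) ≡ 1/7 mod 11. 7⁻¹ ≡ 8 (mod 11), so λ ≡ 8.
  x = λ² - 0 - 7 = 64 - 7 ≡ 2; y = λ·(0 - 2) - 4 ≡ 2. → (2, 2)

(2, 2)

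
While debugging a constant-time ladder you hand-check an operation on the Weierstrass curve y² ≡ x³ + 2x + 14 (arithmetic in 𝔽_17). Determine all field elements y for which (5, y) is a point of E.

8, 9

x³ + 2x + 14 = 149 ≡ 13 (mod 17).
Square roots of 13 mod 17: 8 and 9 (since 8² = 64 ≡ 13).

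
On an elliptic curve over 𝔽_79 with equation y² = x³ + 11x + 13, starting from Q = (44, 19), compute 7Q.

(26, 10)

Repeated addition: build up to 7Q.
2Q: tangent at (44, 19): λ = (3·44² + 11)/(2·19) ≡ 52/38. 38⁻¹ ≡ 52 (mod 79), so λ ≡ 52·52 ≡ 18.
  x = λ² - 44 - 44 = 324 - 88 ≡ 78; y = λ·(44 - 78) - 19 ≡ 1. → (78, 1)
3Q: (78, 1) + (44, 19). λ = (19 - 1)/(44 - 78) ≡ 18/45 mod 79. 45⁻¹ ≡ 72 (mod 79), so λ ≡ 32.
  x = λ² - 78 - 44 = 1024 - 122 ≡ 33; y = λ·(78 - 33) - 1 ≡ 17. → (33, 17)
4Q: (33, 17) + (44, 19). λ = (19 - 17)/(44 - 33) ≡ 2/11 mod 79. 11⁻¹ ≡ 36 (mod 79), so λ ≡ 72.
  x = λ² - 33 - 44 = 5184 - 77 ≡ 51; y = λ·(33 - 51) - 17 ≡ 30. → (51, 30)
5Q: (51, 30) + (44, 19). λ = (19 - 30)/(44 - 51) ≡ 68/72 mod 79. 72⁻¹ ≡ 45 (mod 79) since 72·45 = 3240 ≡ 1, so λ ≡ 58.
  x = λ² - 51 - 44 = 3364 - 95 ≡ 30; y = λ·(51 - 30) - 30 ≡ 3. → (30, 3)
6Q: (30, 3) + (44, 19). λ = (19 - 3)/(44 - 30) ≡ 16/14 mod 79. 14⁻¹ ≡ 17 (mod 79), so λ ≡ 35.
  x = λ² - 30 - 44 = 1225 - 74 ≡ 45; y = λ·(30 - 45) - 3 ≡ 25. → (45, 25)
7Q: (45, 25) + (44, 19). λ = (19 - 25)/(44 - 45) ≡ 73/78 mod 79. 78⁻¹ ≡ 78 (mod 79), so λ ≡ 6.
  x = λ² - 45 - 44 = 36 - 89 ≡ 26; y = λ·(45 - 26) - 25 ≡ 10. → (26, 10)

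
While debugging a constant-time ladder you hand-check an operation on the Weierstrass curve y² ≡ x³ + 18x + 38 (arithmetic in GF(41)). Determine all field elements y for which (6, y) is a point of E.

none

x³ + 18x + 38 = 362 ≡ 34 (mod 41).
34 is a non-residue mod 41; no y exists.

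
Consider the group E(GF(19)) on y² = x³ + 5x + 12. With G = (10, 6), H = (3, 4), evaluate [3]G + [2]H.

(4, 1)

First 3G:
Repeated addition: build up to 3G.
2G: tangent at (10, 6): λ = (3·10² + 5)/(2·6) ≡ 1/12. 12⁻¹ ≡ 8 (mod 19), so λ ≡ 1·8 ≡ 8.
  x = λ² - 10 - 10 = 64 - 20 ≡ 6; y = λ·(10 - 6) - 6 ≡ 7. → (6, 7)
3G: (6, 7) + (10, 6). λ = (6 - 7)/(10 - 6) ≡ 18/4 mod 19. 4⁻¹ ≡ 5 (mod 19), so λ ≡ 14.
  x = λ² - 6 - 10 = 196 - 16 ≡ 9; y = λ·(6 - 9) - 7 ≡ 8. → (9, 8)
3G = (9, 8).
Next 2H:
Repeated addition: build up to 2H.
2H: tangent at (3, 4): λ = (3·3² + 5)/(2·4) ≡ 13/8. 8⁻¹ ≡ 12 (mod 19) since 8·12 = 96 ≡ 1, so λ ≡ 13·12 ≡ 4.
  x = λ² - 3 - 3 = 16 - 6 ≡ 10; y = λ·(3 - 10) - 4 ≡ 6. → (10, 6)
2H = (10, 6).
Finally 3G + 2H:
(9, 8) + (10, 6). λ = (6 - 8)/(10 - 9) ≡ 17/1 mod 19. 1⁻¹ ≡ 1 (mod 19), so λ ≡ 17.
  x = λ² - 9 - 10 = 289 - 19 ≡ 4; y = λ·(9 - 4) - 8 ≡ 1. → (4, 1)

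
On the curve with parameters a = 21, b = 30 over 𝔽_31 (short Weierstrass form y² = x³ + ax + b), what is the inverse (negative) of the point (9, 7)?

-(9, 7) = (9, -7 mod 31) = (9, 24).

(9, 24)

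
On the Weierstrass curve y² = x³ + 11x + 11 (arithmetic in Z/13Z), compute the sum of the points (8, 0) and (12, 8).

(8, 0) + (12, 8). λ = (8 - 0)/(12 - 8) ≡ 8/4 mod 13. 4⁻¹ ≡ 10 (mod 13), so λ ≡ 2.
  x = λ² - 8 - 12 = 4 - 20 ≡ 10; y = λ·(8 - 10) - 0 ≡ 9. → (10, 9)

(10, 9)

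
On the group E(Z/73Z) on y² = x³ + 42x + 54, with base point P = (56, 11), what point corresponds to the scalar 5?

(71, 20)

Repeated addition: build up to 5P.
2P: tangent at (56, 11): λ = (3·56² + 42)/(2·11) ≡ 33/22. 22⁻¹ ≡ 10 (mod 73) since 22·10 = 220 ≡ 1, so λ ≡ 33·10 ≡ 38.
  x = λ² - 56 - 56 = 1444 - 112 ≡ 18; y = λ·(56 - 18) - 11 ≡ 46. → (18, 46)
3P: (18, 46) + (56, 11). λ = (11 - 46)/(56 - 18) ≡ 38/38 mod 73. 38⁻¹ ≡ 25 (mod 73), so λ ≡ 1.
  x = λ² - 18 - 56 = 1 - 74 ≡ 0; y = λ·(18 - 0) - 46 ≡ 45. → (0, 45)
4P: (0, 45) + (56, 11). λ = (11 - 45)/(56 - 0) ≡ 39/56 mod 73. 56⁻¹ ≡ 30 (mod 73), so λ ≡ 2.
  x = λ² - 0 - 56 = 4 - 56 ≡ 21; y = λ·(0 - 21) - 45 ≡ 59. → (21, 59)
5P: (21, 59) + (56, 11). λ = (11 - 59)/(56 - 21) ≡ 25/35 mod 73. 35⁻¹ ≡ 48 (mod 73), so λ ≡ 32.
  x = λ² - 21 - 56 = 1024 - 77 ≡ 71; y = λ·(21 - 71) - 59 ≡ 20. → (71, 20)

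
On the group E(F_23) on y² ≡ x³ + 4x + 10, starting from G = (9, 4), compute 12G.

(2, 16)

Repeated addition: build up to 12G.
2G: tangent at (9, 4): λ = (3·9² + 4)/(2·4) ≡ 17/8. 8⁻¹ ≡ 3 (mod 23), so λ ≡ 17·3 ≡ 5.
  x = λ² - 9 - 9 = 25 - 18 ≡ 7; y = λ·(9 - 7) - 4 ≡ 6. → (7, 6)
3G: (7, 6) + (9, 4). λ = (4 - 6)/(9 - 7) ≡ 21/2 mod 23. 2⁻¹ ≡ 12 (mod 23), so λ ≡ 22.
  x = λ² - 7 - 9 = 484 - 16 ≡ 8; y = λ·(7 - 8) - 6 ≡ 18. → (8, 18)
4G: (8, 18) + (9, 4). λ = (4 - 18)/(9 - 8) ≡ 9/1 mod 23. 1⁻¹ ≡ 1 (mod 23), so λ ≡ 9.
  x = λ² - 8 - 9 = 81 - 17 ≡ 18; y = λ·(8 - 18) - 18 ≡ 7. → (18, 7)
5G: (18, 7) + (9, 4). λ = (4 - 7)/(9 - 18) ≡ 20/14 mod 23. 14⁻¹ ≡ 5 (mod 23), so λ ≡ 8.
  x = λ² - 18 - 9 = 64 - 27 ≡ 14; y = λ·(18 - 14) - 7 ≡ 2. → (14, 2)
6G: (14, 2) + (9, 4). λ = (4 - 2)/(9 - 14) ≡ 2/18 mod 23. 18⁻¹ ≡ 9 (mod 23), so λ ≡ 18.
  x = λ² - 14 - 9 = 324 - 23 ≡ 2; y = λ·(14 - 2) - 2 ≡ 7. → (2, 7)
7G: (2, 7) + (9, 4). λ = (4 - 7)/(9 - 2) ≡ 20/7 mod 23. 7⁻¹ ≡ 10 (mod 23) since 7·10 = 70 ≡ 1, so λ ≡ 16.
  x = λ² - 2 - 9 = 256 - 11 ≡ 15; y = λ·(2 - 15) - 7 ≡ 15. → (15, 15)
8G: (15, 15) + (9, 4). λ = (4 - 15)/(9 - 15) ≡ 12/17 mod 23. 17⁻¹ ≡ 19 (mod 23), so λ ≡ 21.
  x = λ² - 15 - 9 = 441 - 24 ≡ 3; y = λ·(15 - 3) - 15 ≡ 7. → (3, 7)
9G: (3, 7) + (9, 4). λ = (4 - 7)/(9 - 3) ≡ 20/6 mod 23. 6⁻¹ ≡ 4 (mod 23), so λ ≡ 11.
  x = λ² - 3 - 9 = 121 - 12 ≡ 17; y = λ·(3 - 17) - 7 ≡ 0. → (17, 0)
10G: (17, 0) + (9, 4). λ = (4 - 0)/(9 - 17) ≡ 4/15 mod 23. 15⁻¹ ≡ 20 (mod 23) since 15·20 = 300 ≡ 1, so λ ≡ 11.
  x = λ² - 17 - 9 = 121 - 26 ≡ 3; y = λ·(17 - 3) - 0 ≡ 16. → (3, 16)
11G: (3, 16) + (9, 4). λ = (4 - 16)/(9 - 3) ≡ 11/6 mod 23. 6⁻¹ ≡ 4 (mod 23), so λ ≡ 21.
  x = λ² - 3 - 9 = 441 - 12 ≡ 15; y = λ·(3 - 15) - 16 ≡ 8. → (15, 8)
12G: (15, 8) + (9, 4). λ = (4 - 8)/(9 - 15) ≡ 19/17 mod 23. 17⁻¹ ≡ 19 (mod 23), so λ ≡ 16.
  x = λ² - 15 - 9 = 256 - 24 ≡ 2; y = λ·(15 - 2) - 8 ≡ 16. → (2, 16)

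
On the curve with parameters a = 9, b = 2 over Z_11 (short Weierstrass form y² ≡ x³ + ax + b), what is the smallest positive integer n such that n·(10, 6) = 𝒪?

2P: tangent at (10, 6): λ = (3·10² + 9)/(2·6) ≡ 1/1. 1⁻¹ ≡ 1 (mod 11) since 1·1 = 1 ≡ 1, so λ ≡ 1·1 ≡ 1.
  x = λ² - 10 - 10 = 1 - 20 ≡ 3; y = λ·(10 - 3) - 6 ≡ 1. → (3, 1)
3P: (3, 1) + (10, 6). λ = (6 - 1)/(10 - 3) ≡ 5/7 mod 11. 7⁻¹ ≡ 8 (mod 11) since 7·8 = 56 ≡ 1, so λ ≡ 7.
  x = λ² - 3 - 10 = 49 - 13 ≡ 3; y = λ·(3 - 3) - 1 ≡ 10. → (3, 10)
4P: (3, 10) + (10, 6). λ = (6 - 10)/(10 - 3) ≡ 7/7 mod 11. 7⁻¹ ≡ 8 (mod 11) since 7·8 = 56 ≡ 1, so λ ≡ 1.
  x = λ² - 3 - 10 = 1 - 13 ≡ 10; y = λ·(3 - 10) - 10 ≡ 5. → (10, 5)
5P: (10, 5) + (10, 6): same x and y₁ ≡ -y₂, so the sum is 𝒪.
5P = 𝒪, so the order is 5.

5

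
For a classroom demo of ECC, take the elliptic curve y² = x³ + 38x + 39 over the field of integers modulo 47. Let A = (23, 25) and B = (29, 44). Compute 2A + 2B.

First 2A:
Repeated addition: build up to 2A.
2A: tangent at (23, 25): λ = (3·23² + 38)/(2·25) ≡ 27/3. 3⁻¹ ≡ 16 (mod 47), so λ ≡ 27·16 ≡ 9.
  x = λ² - 23 - 23 = 81 - 46 ≡ 35; y = λ·(23 - 35) - 25 ≡ 8. → (35, 8)
2A = (35, 8).
Next 2B:
Repeated addition: build up to 2B.
2B: tangent at (29, 44): λ = (3·29² + 38)/(2·44) ≡ 23/41. 41⁻¹ ≡ 39 (mod 47) since 41·39 = 1599 ≡ 1, so λ ≡ 23·39 ≡ 4.
  x = λ² - 29 - 29 = 16 - 58 ≡ 5; y = λ·(29 - 5) - 44 ≡ 5. → (5, 5)
2B = (5, 5).
Finally 2A + 2B:
(35, 8) + (5, 5). λ = (5 - 8)/(5 - 35) ≡ 44/17 mod 47. 17⁻¹ ≡ 36 (mod 47), so λ ≡ 33.
  x = λ² - 35 - 5 = 1089 - 40 ≡ 15; y = λ·(35 - 15) - 8 ≡ 41. → (15, 41)

(15, 41)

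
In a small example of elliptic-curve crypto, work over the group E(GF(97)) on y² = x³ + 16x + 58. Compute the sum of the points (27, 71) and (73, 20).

(27, 71) + (73, 20). λ = (20 - 71)/(73 - 27) ≡ 46/46 mod 97. 46⁻¹ ≡ 19 (mod 97), so λ ≡ 1.
  x = λ² - 27 - 73 = 1 - 100 ≡ 95; y = λ·(27 - 95) - 71 ≡ 55. → (95, 55)

(95, 55)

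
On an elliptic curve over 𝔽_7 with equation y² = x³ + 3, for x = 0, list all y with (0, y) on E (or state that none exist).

none

x³ + 0x + 3 = 3 ≡ 3 (mod 7).
3 is a non-residue mod 7; no y exists.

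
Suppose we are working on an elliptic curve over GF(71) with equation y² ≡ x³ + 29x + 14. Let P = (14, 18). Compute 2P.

tangent at (14, 18): λ = (3·14² + 29)/(2·18) ≡ 49/36. 36⁻¹ ≡ 2 (mod 71) since 36·2 = 72 ≡ 1, so λ ≡ 49·2 ≡ 27.
  x = λ² - 14 - 14 = 729 - 28 ≡ 62; y = λ·(14 - 62) - 18 ≡ 35. → (62, 35)

(62, 35)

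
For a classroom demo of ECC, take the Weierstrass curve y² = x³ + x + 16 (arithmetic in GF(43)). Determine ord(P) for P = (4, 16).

2P: tangent at (4, 16): λ = (3·4² + 1)/(2·16) ≡ 6/32. 32⁻¹ ≡ 39 (mod 43), so λ ≡ 6·39 ≡ 19.
  x = λ² - 4 - 4 = 361 - 8 ≡ 9; y = λ·(4 - 9) - 16 ≡ 18. → (9, 18)
3P: (9, 18) + (4, 16). λ = (16 - 18)/(4 - 9) ≡ 41/38 mod 43. 38⁻¹ ≡ 17 (mod 43), so λ ≡ 9.
  x = λ² - 9 - 4 = 81 - 13 ≡ 25; y = λ·(9 - 25) - 18 ≡ 10. → (25, 10)
4P: (25, 10) + (4, 16). λ = (16 - 10)/(4 - 25) ≡ 6/22 mod 43. 22⁻¹ ≡ 2 (mod 43), so λ ≡ 12.
  x = λ² - 25 - 4 = 144 - 29 ≡ 29; y = λ·(25 - 29) - 10 ≡ 28. → (29, 28)
5P: (29, 28) + (4, 16). λ = (16 - 28)/(4 - 29) ≡ 31/18 mod 43. 18⁻¹ ≡ 12 (mod 43), so λ ≡ 28.
  x = λ² - 29 - 4 = 784 - 33 ≡ 20; y = λ·(29 - 20) - 28 ≡ 9. → (20, 9)
6P: (20, 9) + (4, 16). λ = (16 - 9)/(4 - 20) ≡ 7/27 mod 43. 27⁻¹ ≡ 8 (mod 43), so λ ≡ 13.
  x = λ² - 20 - 4 = 169 - 24 ≡ 16; y = λ·(20 - 16) - 9 ≡ 0. → (16, 0)
7P: (16, 0) + (4, 16). λ = (16 - 0)/(4 - 16) ≡ 16/31 mod 43. 31⁻¹ ≡ 25 (mod 43), so λ ≡ 13.
  x = λ² - 16 - 4 = 169 - 20 ≡ 20; y = λ·(16 - 20) - 0 ≡ 34. → (20, 34)
8P: (20, 34) + (4, 16). λ = (16 - 34)/(4 - 20) ≡ 25/27 mod 43. 27⁻¹ ≡ 8 (mod 43) since 27·8 = 216 ≡ 1, so λ ≡ 28.
  x = λ² - 20 - 4 = 784 - 24 ≡ 29; y = λ·(20 - 29) - 34 ≡ 15. → (29, 15)
9P: (29, 15) + (4, 16). λ = (16 - 15)/(4 - 29) ≡ 1/18 mod 43. 18⁻¹ ≡ 12 (mod 43) since 18·12 = 216 ≡ 1, so λ ≡ 12.
  x = λ² - 29 - 4 = 144 - 33 ≡ 25; y = λ·(29 - 25) - 15 ≡ 33. → (25, 33)
10P: (25, 33) + (4, 16). λ = (16 - 33)/(4 - 25) ≡ 26/22 mod 43. 22⁻¹ ≡ 2 (mod 43), so λ ≡ 9.
  x = λ² - 25 - 4 = 81 - 29 ≡ 9; y = λ·(25 - 9) - 33 ≡ 25. → (9, 25)
11P: (9, 25) + (4, 16). λ = (16 - 25)/(4 - 9) ≡ 34/38 mod 43. 38⁻¹ ≡ 17 (mod 43) since 38·17 = 646 ≡ 1, so λ ≡ 19.
  x = λ² - 9 - 4 = 361 - 13 ≡ 4; y = λ·(9 - 4) - 25 ≡ 27. → (4, 27)
12P: (4, 27) + (4, 16): same x and y₁ ≡ -y₂, so the sum is 𝒪.
12P = 𝒪, so the order is 12.

12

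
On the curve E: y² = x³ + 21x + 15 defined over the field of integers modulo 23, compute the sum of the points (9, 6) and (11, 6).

(3, 17)

(9, 6) + (11, 6). λ = (6 - 6)/(11 - 9) ≡ 0/2 mod 23. 2⁻¹ ≡ 12 (mod 23) since 2·12 = 24 ≡ 1, so λ ≡ 0.
  x = λ² - 9 - 11 = 0 - 20 ≡ 3; y = λ·(9 - 3) - 6 ≡ 17. → (3, 17)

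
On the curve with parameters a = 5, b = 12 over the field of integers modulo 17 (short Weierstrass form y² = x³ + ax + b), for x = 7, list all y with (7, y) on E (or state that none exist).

x³ + 5x + 12 = 390 ≡ 16 (mod 17).
Square roots of 16 mod 17: 4 and 13 (since 4² = 16 ≡ 16).

4, 13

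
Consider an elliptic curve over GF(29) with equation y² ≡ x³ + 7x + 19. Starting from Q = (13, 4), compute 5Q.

Repeated addition: build up to 5Q.
2Q: tangent at (13, 4): λ = (3·13² + 7)/(2·4) ≡ 21/8. 8⁻¹ ≡ 11 (mod 29), so λ ≡ 21·11 ≡ 28.
  x = λ² - 13 - 13 = 784 - 26 ≡ 4; y = λ·(13 - 4) - 4 ≡ 16. → (4, 16)
3Q: (4, 16) + (13, 4). λ = (4 - 16)/(13 - 4) ≡ 17/9 mod 29. 9⁻¹ ≡ 13 (mod 29), so λ ≡ 18.
  x = λ² - 4 - 13 = 324 - 17 ≡ 17; y = λ·(4 - 17) - 16 ≡ 11. → (17, 11)
4Q: (17, 11) + (13, 4). λ = (4 - 11)/(13 - 17) ≡ 22/25 mod 29. 25⁻¹ ≡ 7 (mod 29) since 25·7 = 175 ≡ 1, so λ ≡ 9.
  x = λ² - 17 - 13 = 81 - 30 ≡ 22; y = λ·(17 - 22) - 11 ≡ 2. → (22, 2)
5Q: (22, 2) + (13, 4). λ = (4 - 2)/(13 - 22) ≡ 2/20 mod 29. 20⁻¹ ≡ 16 (mod 29), so λ ≡ 3.
  x = λ² - 22 - 13 = 9 - 35 ≡ 3; y = λ·(22 - 3) - 2 ≡ 26. → (3, 26)

(3, 26)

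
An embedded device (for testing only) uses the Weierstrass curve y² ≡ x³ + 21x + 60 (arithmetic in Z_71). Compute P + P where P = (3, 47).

(66, 16)

tangent at (3, 47): λ = (3·3² + 21)/(2·47) ≡ 48/23. 23⁻¹ ≡ 34 (mod 71), so λ ≡ 48·34 ≡ 70.
  x = λ² - 3 - 3 = 4900 - 6 ≡ 66; y = λ·(3 - 66) - 47 ≡ 16. → (66, 16)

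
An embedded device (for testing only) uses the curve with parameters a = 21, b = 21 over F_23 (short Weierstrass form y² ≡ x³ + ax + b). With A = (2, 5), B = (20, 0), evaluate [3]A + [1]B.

(2, 5)

First 3A:
Repeated addition: build up to 3A.
2A: tangent at (2, 5): λ = (3·2² + 21)/(2·5) ≡ 10/10. 10⁻¹ ≡ 7 (mod 23), so λ ≡ 10·7 ≡ 1.
  x = λ² - 2 - 2 = 1 - 4 ≡ 20; y = λ·(2 - 20) - 5 ≡ 0. → (20, 0)
3A: (20, 0) + (2, 5). λ = (5 - 0)/(2 - 20) ≡ 5/5 mod 23. 5⁻¹ ≡ 14 (mod 23), so λ ≡ 1.
  x = λ² - 20 - 2 = 1 - 22 ≡ 2; y = λ·(20 - 2) - 0 ≡ 18. → (2, 18)
3A = (2, 18).
Finally 3A + B:
(2, 18) + (20, 0). λ = (0 - 18)/(20 - 2) ≡ 5/18 mod 23. 18⁻¹ ≡ 9 (mod 23), so λ ≡ 22.
  x = λ² - 2 - 20 = 484 - 22 ≡ 2; y = λ·(2 - 2) - 18 ≡ 5. → (2, 5)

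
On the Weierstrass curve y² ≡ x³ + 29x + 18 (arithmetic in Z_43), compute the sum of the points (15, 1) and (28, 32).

(38, 7)

(15, 1) + (28, 32). λ = (32 - 1)/(28 - 15) ≡ 31/13 mod 43. 13⁻¹ ≡ 10 (mod 43) since 13·10 = 130 ≡ 1, so λ ≡ 9.
  x = λ² - 15 - 28 = 81 - 43 ≡ 38; y = λ·(15 - 38) - 1 ≡ 7. → (38, 7)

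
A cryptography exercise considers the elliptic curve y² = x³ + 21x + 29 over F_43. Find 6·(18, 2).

Write G = (18, 2).
Double-and-add on 6 = (110)₂. Start with G = (18, 2) for the leading 1-bit.
double: tangent at (18, 2): λ = (3·18² + 21)/(2·2) ≡ 4/4. 4⁻¹ ≡ 11 (mod 43), so λ ≡ 4·11 ≡ 1.
  x = λ² - 18 - 18 = 1 - 36 ≡ 8; y = λ·(18 - 8) - 2 ≡ 8. → (8, 8)
add G: (8, 8) + (18, 2). λ = (2 - 8)/(18 - 8) ≡ 37/10 mod 43. 10⁻¹ ≡ 13 (mod 43) since 10·13 = 130 ≡ 1, so λ ≡ 8.
  x = λ² - 8 - 18 = 64 - 26 ≡ 38; y = λ·(8 - 38) - 8 ≡ 10. → (38, 10)
double: tangent at (38, 10): λ = (3·38² + 21)/(2·10) ≡ 10/20. 20⁻¹ ≡ 28 (mod 43), so λ ≡ 10·28 ≡ 22.
  x = λ² - 38 - 38 = 484 - 76 ≡ 21; y = λ·(38 - 21) - 10 ≡ 20. → (21, 20)

(21, 20)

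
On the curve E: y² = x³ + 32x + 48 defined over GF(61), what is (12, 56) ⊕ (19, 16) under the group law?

(12, 56) + (19, 16). λ = (16 - 56)/(19 - 12) ≡ 21/7 mod 61. 7⁻¹ ≡ 35 (mod 61), so λ ≡ 3.
  x = λ² - 12 - 19 = 9 - 31 ≡ 39; y = λ·(12 - 39) - 56 ≡ 46. → (39, 46)

(39, 46)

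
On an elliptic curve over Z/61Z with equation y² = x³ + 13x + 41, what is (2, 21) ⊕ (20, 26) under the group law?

(2, 21) + (20, 26). λ = (26 - 21)/(20 - 2) ≡ 5/18 mod 61. 18⁻¹ ≡ 17 (mod 61), so λ ≡ 24.
  x = λ² - 2 - 20 = 576 - 22 ≡ 5; y = λ·(2 - 5) - 21 ≡ 29. → (5, 29)

(5, 29)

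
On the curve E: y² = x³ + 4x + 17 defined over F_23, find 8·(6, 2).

Write Q = (6, 2).
Double-and-add on 8 = (1000)₂. Start with Q = (6, 2) for the leading 1-bit.
double: tangent at (6, 2): λ = (3·6² + 4)/(2·2) ≡ 20/4. 4⁻¹ ≡ 6 (mod 23) since 4·6 = 24 ≡ 1, so λ ≡ 20·6 ≡ 5.
  x = λ² - 6 - 6 = 25 - 12 ≡ 13; y = λ·(6 - 13) - 2 ≡ 9. → (13, 9)
double: tangent at (13, 9): λ = (3·13² + 4)/(2·9) ≡ 5/18. 18⁻¹ ≡ 9 (mod 23), so λ ≡ 5·9 ≡ 22.
  x = λ² - 13 - 13 = 484 - 26 ≡ 21; y = λ·(13 - 21) - 9 ≡ 22. → (21, 22)
double: tangent at (21, 22): λ = (3·21² + 4)/(2·22) ≡ 16/21. 21⁻¹ ≡ 11 (mod 23), so λ ≡ 16·11 ≡ 15.
  x = λ² - 21 - 21 = 225 - 42 ≡ 22; y = λ·(21 - 22) - 22 ≡ 9. → (22, 9)

(22, 9)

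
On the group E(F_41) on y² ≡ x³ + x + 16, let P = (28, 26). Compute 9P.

Double-and-add on 9 = (1001)₂. Start with P = (28, 26) for the leading 1-bit.
double: tangent at (28, 26): λ = (3·28² + 1)/(2·26) ≡ 16/11. 11⁻¹ ≡ 15 (mod 41) since 11·15 = 165 ≡ 1, so λ ≡ 16·15 ≡ 35.
  x = λ² - 28 - 28 = 1225 - 56 ≡ 21; y = λ·(28 - 21) - 26 ≡ 14. → (21, 14)
double: tangent at (21, 14): λ = (3·21² + 1)/(2·14) ≡ 12/28. 28⁻¹ ≡ 22 (mod 41), so λ ≡ 12·22 ≡ 18.
  x = λ² - 21 - 21 = 324 - 42 ≡ 36; y = λ·(21 - 36) - 14 ≡ 3. → (36, 3)
double: tangent at (36, 3): λ = (3·36² + 1)/(2·3) ≡ 35/6. 6⁻¹ ≡ 7 (mod 41) since 6·7 = 42 ≡ 1, so λ ≡ 35·7 ≡ 40.
  x = λ² - 36 - 36 = 1600 - 72 ≡ 11; y = λ·(36 - 11) - 3 ≡ 13. → (11, 13)
add P: (11, 13) + (28, 26). λ = (26 - 13)/(28 - 11) ≡ 13/17 mod 41. 17⁻¹ ≡ 29 (mod 41), so λ ≡ 8.
  x = λ² - 11 - 28 = 64 - 39 ≡ 25; y = λ·(11 - 25) - 13 ≡ 39. → (25, 39)

(25, 39)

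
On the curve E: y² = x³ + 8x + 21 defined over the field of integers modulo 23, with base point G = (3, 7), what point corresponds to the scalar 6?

Double-and-add on 6 = (110)₂. Start with G = (3, 7) for the leading 1-bit.
double: tangent at (3, 7): λ = (3·3² + 8)/(2·7) ≡ 12/14. 14⁻¹ ≡ 5 (mod 23) since 14·5 = 70 ≡ 1, so λ ≡ 12·5 ≡ 14.
  x = λ² - 3 - 3 = 196 - 6 ≡ 6; y = λ·(3 - 6) - 7 ≡ 20. → (6, 20)
add G: (6, 20) + (3, 7). λ = (7 - 20)/(3 - 6) ≡ 10/20 mod 23. 20⁻¹ ≡ 15 (mod 23), so λ ≡ 12.
  x = λ² - 6 - 3 = 144 - 9 ≡ 20; y = λ·(6 - 20) - 20 ≡ 19. → (20, 19)
double: tangent at (20, 19): λ = (3·20² + 8)/(2·19) ≡ 12/15. 15⁻¹ ≡ 20 (mod 23), so λ ≡ 12·20 ≡ 10.
  x = λ² - 20 - 20 = 100 - 40 ≡ 14; y = λ·(20 - 14) - 19 ≡ 18. → (14, 18)

(14, 18)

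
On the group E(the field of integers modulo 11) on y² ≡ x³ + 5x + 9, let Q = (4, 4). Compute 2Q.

tangent at (4, 4): λ = (3·4² + 5)/(2·4) ≡ 9/8. 8⁻¹ ≡ 7 (mod 11) since 8·7 = 56 ≡ 1, so λ ≡ 9·7 ≡ 8.
  x = λ² - 4 - 4 = 64 - 8 ≡ 1; y = λ·(4 - 1) - 4 ≡ 9. → (1, 9)

(1, 9)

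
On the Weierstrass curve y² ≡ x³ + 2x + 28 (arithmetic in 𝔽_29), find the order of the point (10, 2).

2P: tangent at (10, 2): λ = (3·10² + 2)/(2·2) ≡ 12/4. 4⁻¹ ≡ 22 (mod 29), so λ ≡ 12·22 ≡ 3.
  x = λ² - 10 - 10 = 9 - 20 ≡ 18; y = λ·(10 - 18) - 2 ≡ 3. → (18, 3)
3P: (18, 3) + (10, 2). λ = (2 - 3)/(10 - 18) ≡ 28/21 mod 29. 21⁻¹ ≡ 18 (mod 29), so λ ≡ 11.
  x = λ² - 18 - 10 = 121 - 28 ≡ 6; y = λ·(18 - 6) - 3 ≡ 13. → (6, 13)
4P: (6, 13) + (10, 2). λ = (2 - 13)/(10 - 6) ≡ 18/4 mod 29. 4⁻¹ ≡ 22 (mod 29), so λ ≡ 19.
  x = λ² - 6 - 10 = 361 - 16 ≡ 26; y = λ·(6 - 26) - 13 ≡ 13. → (26, 13)
5P: (26, 13) + (10, 2). λ = (2 - 13)/(10 - 26) ≡ 18/13 mod 29. 13⁻¹ ≡ 9 (mod 29) since 13·9 = 117 ≡ 1, so λ ≡ 17.
  x = λ² - 26 - 10 = 289 - 36 ≡ 21; y = λ·(26 - 21) - 13 ≡ 14. → (21, 14)
6P: (21, 14) + (10, 2). λ = (2 - 14)/(10 - 21) ≡ 17/18 mod 29. 18⁻¹ ≡ 21 (mod 29) since 18·21 = 378 ≡ 1, so λ ≡ 9.
  x = λ² - 21 - 10 = 81 - 31 ≡ 21; y = λ·(21 - 21) - 14 ≡ 15. → (21, 15)
7P: (21, 15) + (10, 2). λ = (2 - 15)/(10 - 21) ≡ 16/18 mod 29. 18⁻¹ ≡ 21 (mod 29) since 18·21 = 378 ≡ 1, so λ ≡ 17.
  x = λ² - 21 - 10 = 289 - 31 ≡ 26; y = λ·(21 - 26) - 15 ≡ 16. → (26, 16)
8P: (26, 16) + (10, 2). λ = (2 - 16)/(10 - 26) ≡ 15/13 mod 29. 13⁻¹ ≡ 9 (mod 29) since 13·9 = 117 ≡ 1, so λ ≡ 19.
  x = λ² - 26 - 10 = 361 - 36 ≡ 6; y = λ·(26 - 6) - 16 ≡ 16. → (6, 16)
9P: (6, 16) + (10, 2). λ = (2 - 16)/(10 - 6) ≡ 15/4 mod 29. 4⁻¹ ≡ 22 (mod 29), so λ ≡ 11.
  x = λ² - 6 - 10 = 121 - 16 ≡ 18; y = λ·(6 - 18) - 16 ≡ 26. → (18, 26)
10P: (18, 26) + (10, 2). λ = (2 - 26)/(10 - 18) ≡ 5/21 mod 29. 21⁻¹ ≡ 18 (mod 29), so λ ≡ 3.
  x = λ² - 18 - 10 = 9 - 28 ≡ 10; y = λ·(18 - 10) - 26 ≡ 27. → (10, 27)
11P: (10, 27) + (10, 2): same x and y₁ ≡ -y₂, so the sum is the point at infinity.
11P = the point at infinity, so the order is 11.

11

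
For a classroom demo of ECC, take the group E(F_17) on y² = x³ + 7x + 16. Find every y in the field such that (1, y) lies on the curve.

none

x³ + 7x + 16 = 24 ≡ 7 (mod 17).
7 is a non-residue mod 17; no y exists.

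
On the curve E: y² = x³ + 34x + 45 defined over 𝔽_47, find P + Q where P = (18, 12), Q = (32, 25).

(18, 12) + (32, 25). λ = (25 - 12)/(32 - 18) ≡ 13/14 mod 47. 14⁻¹ ≡ 37 (mod 47), so λ ≡ 11.
  x = λ² - 18 - 32 = 121 - 50 ≡ 24; y = λ·(18 - 24) - 12 ≡ 16. → (24, 16)

(24, 16)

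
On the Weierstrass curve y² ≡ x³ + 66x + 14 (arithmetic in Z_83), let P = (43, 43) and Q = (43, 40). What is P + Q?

The two points share x = 43 and their y-coordinates satisfy 43 + 40 ≡ 0 (mod 83), so they are inverses. Their sum is O.

O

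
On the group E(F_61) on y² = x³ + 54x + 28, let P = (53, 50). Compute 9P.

(24, 52)

Repeated addition: build up to 9P.
2P: tangent at (53, 50): λ = (3·53² + 54)/(2·50) ≡ 2/39. 39⁻¹ ≡ 36 (mod 61), so λ ≡ 2·36 ≡ 11.
  x = λ² - 53 - 53 = 121 - 106 ≡ 15; y = λ·(53 - 15) - 50 ≡ 2. → (15, 2)
3P: (15, 2) + (53, 50). λ = (50 - 2)/(53 - 15) ≡ 48/38 mod 61. 38⁻¹ ≡ 53 (mod 61), so λ ≡ 43.
  x = λ² - 15 - 53 = 1849 - 68 ≡ 12; y = λ·(15 - 12) - 2 ≡ 5. → (12, 5)
4P: (12, 5) + (53, 50). λ = (50 - 5)/(53 - 12) ≡ 45/41 mod 61. 41⁻¹ ≡ 3 (mod 61), so λ ≡ 13.
  x = λ² - 12 - 53 = 169 - 65 ≡ 43; y = λ·(12 - 43) - 5 ≡ 19. → (43, 19)
5P: (43, 19) + (53, 50). λ = (50 - 19)/(53 - 43) ≡ 31/10 mod 61. 10⁻¹ ≡ 55 (mod 61) since 10·55 = 550 ≡ 1, so λ ≡ 58.
  x = λ² - 43 - 53 = 3364 - 96 ≡ 35; y = λ·(43 - 35) - 19 ≡ 18. → (35, 18)
6P: (35, 18) + (53, 50). λ = (50 - 18)/(53 - 35) ≡ 32/18 mod 61. 18⁻¹ ≡ 17 (mod 61), so λ ≡ 56.
  x = λ² - 35 - 53 = 3136 - 88 ≡ 59; y = λ·(35 - 59) - 18 ≡ 41. → (59, 41)
7P: (59, 41) + (53, 50). λ = (50 - 41)/(53 - 59) ≡ 9/55 mod 61. 55⁻¹ ≡ 10 (mod 61), so λ ≡ 29.
  x = λ² - 59 - 53 = 841 - 112 ≡ 58; y = λ·(59 - 58) - 41 ≡ 49. → (58, 49)
8P: (58, 49) + (53, 50). λ = (50 - 49)/(53 - 58) ≡ 1/56 mod 61. 56⁻¹ ≡ 12 (mod 61) since 56·12 = 672 ≡ 1, so λ ≡ 12.
  x = λ² - 58 - 53 = 144 - 111 ≡ 33; y = λ·(58 - 33) - 49 ≡ 7. → (33, 7)
9P: (33, 7) + (53, 50). λ = (50 - 7)/(53 - 33) ≡ 43/20 mod 61. 20⁻¹ ≡ 58 (mod 61), so λ ≡ 54.
  x = λ² - 33 - 53 = 2916 - 86 ≡ 24; y = λ·(33 - 24) - 7 ≡ 52. → (24, 52)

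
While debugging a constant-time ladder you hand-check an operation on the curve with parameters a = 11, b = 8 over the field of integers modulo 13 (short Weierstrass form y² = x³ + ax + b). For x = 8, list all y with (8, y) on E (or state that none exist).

6, 7

x³ + 11x + 8 = 608 ≡ 10 (mod 13).
Square roots of 10 mod 13: 6 and 7 (since 6² = 36 ≡ 10).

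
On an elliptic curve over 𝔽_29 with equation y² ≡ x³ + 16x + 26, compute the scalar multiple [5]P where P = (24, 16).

Double-and-add on 5 = (101)₂. Start with P = (24, 16) for the leading 1-bit.
double: tangent at (24, 16): λ = (3·24² + 16)/(2·16) ≡ 4/3. 3⁻¹ ≡ 10 (mod 29) since 3·10 = 30 ≡ 1, so λ ≡ 4·10 ≡ 11.
  x = λ² - 24 - 24 = 121 - 48 ≡ 15; y = λ·(24 - 15) - 16 ≡ 25. → (15, 25)
double: tangent at (15, 25): λ = (3·15² + 16)/(2·25) ≡ 24/21. 21⁻¹ ≡ 18 (mod 29) since 21·18 = 378 ≡ 1, so λ ≡ 24·18 ≡ 26.
  x = λ² - 15 - 15 = 676 - 30 ≡ 8; y = λ·(15 - 8) - 25 ≡ 12. → (8, 12)
add P: (8, 12) + (24, 16). λ = (16 - 12)/(24 - 8) ≡ 4/16 mod 29. 16⁻¹ ≡ 20 (mod 29) since 16·20 = 320 ≡ 1, so λ ≡ 22.
  x = λ² - 8 - 24 = 484 - 32 ≡ 17; y = λ·(8 - 17) - 12 ≡ 22. → (17, 22)

(17, 22)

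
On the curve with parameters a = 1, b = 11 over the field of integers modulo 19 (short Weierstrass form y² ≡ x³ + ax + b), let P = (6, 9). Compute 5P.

Repeated addition: build up to 5P.
2P: tangent at (6, 9): λ = (3·6² + 1)/(2·9) ≡ 14/18. 18⁻¹ ≡ 18 (mod 19), so λ ≡ 14·18 ≡ 5.
  x = λ² - 6 - 6 = 25 - 12 ≡ 13; y = λ·(6 - 13) - 9 ≡ 13. → (13, 13)
3P: (13, 13) + (6, 9). λ = (9 - 13)/(6 - 13) ≡ 15/12 mod 19. 12⁻¹ ≡ 8 (mod 19), so λ ≡ 6.
  x = λ² - 13 - 6 = 36 - 19 ≡ 17; y = λ·(13 - 17) - 13 ≡ 1. → (17, 1)
4P: (17, 1) + (6, 9). λ = (9 - 1)/(6 - 17) ≡ 8/8 mod 19. 8⁻¹ ≡ 12 (mod 19), so λ ≡ 1.
  x = λ² - 17 - 6 = 1 - 23 ≡ 16; y = λ·(17 - 16) - 1 ≡ 0. → (16, 0)
5P: (16, 0) + (6, 9). λ = (9 - 0)/(6 - 16) ≡ 9/9 mod 19. 9⁻¹ ≡ 17 (mod 19), so λ ≡ 1.
  x = λ² - 16 - 6 = 1 - 22 ≡ 17; y = λ·(16 - 17) - 0 ≡ 18. → (17, 18)

(17, 18)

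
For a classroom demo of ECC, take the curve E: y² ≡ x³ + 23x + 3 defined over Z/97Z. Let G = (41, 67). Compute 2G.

(59, 56)

tangent at (41, 67): λ = (3·41² + 23)/(2·67) ≡ 22/37. 37⁻¹ ≡ 21 (mod 97) since 37·21 = 777 ≡ 1, so λ ≡ 22·21 ≡ 74.
  x = λ² - 41 - 41 = 5476 - 82 ≡ 59; y = λ·(41 - 59) - 67 ≡ 56. → (59, 56)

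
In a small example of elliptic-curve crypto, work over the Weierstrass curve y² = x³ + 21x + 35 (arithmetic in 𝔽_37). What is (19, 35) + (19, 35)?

tangent at (19, 35): λ = (3·19² + 21)/(2·35) ≡ 31/33. 33⁻¹ ≡ 9 (mod 37) since 33·9 = 297 ≡ 1, so λ ≡ 31·9 ≡ 20.
  x = λ² - 19 - 19 = 400 - 38 ≡ 29; y = λ·(19 - 29) - 35 ≡ 24. → (29, 24)

(29, 24)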